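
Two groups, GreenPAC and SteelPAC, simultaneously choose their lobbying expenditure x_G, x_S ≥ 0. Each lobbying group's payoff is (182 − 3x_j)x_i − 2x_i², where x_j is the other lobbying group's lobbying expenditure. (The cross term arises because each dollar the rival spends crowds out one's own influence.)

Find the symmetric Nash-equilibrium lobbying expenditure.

GreenPAC's payoff is (182 − 3x_S)x_G − 2x_G².
∂π/∂x_G = 182 − 3x_S − 4x_G = 0, so x_G = 45.5 − 0.75x_S.
By symmetry x_S = x_G; substituting into the reaction function, 1.75x_G = 45.5 and x_G = 26.

26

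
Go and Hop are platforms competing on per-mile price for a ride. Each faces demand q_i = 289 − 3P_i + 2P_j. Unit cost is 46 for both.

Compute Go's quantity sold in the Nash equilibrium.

182.25

Go's profit: π = (P_{Go} − 46)(289 − 3P_{Go} + 2P_{Hop}).
∂π/∂P_{Go} = 427 − 6P_{Go} + 2P_{Hop} = 0 ⇒ P_{Go} = 427/6 + (1/3)P_{Hop}.
By symmetry P_{Hop} = P_{Go}; substituting into the reaction function, (2/3)P_{Go} = 427/6 and P_{Go} = 106.75.
q_{Go} = 289 − 3·106.75 + 2·106.75 = 182.25.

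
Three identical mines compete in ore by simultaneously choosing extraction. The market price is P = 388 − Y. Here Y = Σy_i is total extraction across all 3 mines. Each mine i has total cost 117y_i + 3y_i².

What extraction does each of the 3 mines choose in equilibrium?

A representative mine's profit is π_i = y_i(388 − Y) − 117y_i − 3y_i², with Y = y_i + Σ_{j≠i} y_j.
First-order condition: 271 − 8y_i − Σ_{j≠i} y_j = 0.
In a symmetric equilibrium every mine chooses the same y, so Σ_{j≠i} y_j = 2y. The condition becomes 271 − 10y = 0, giving y = 271/10 = 27.1.

27.1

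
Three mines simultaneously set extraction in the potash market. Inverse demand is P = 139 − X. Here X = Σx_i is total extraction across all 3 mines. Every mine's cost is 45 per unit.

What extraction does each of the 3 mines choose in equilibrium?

23.5

A representative mine's profit is π_i = x_i(139 − X) − 45x_i, with X = x_i + Σ_{j≠i} x_j.
First-order condition: 94 − 2x_i − Σ_{j≠i} x_j = 0.
With identical mines, set every x_j = x: then 94 − 2x − 2x = 0, i.e. x = 94/4 = 23.5.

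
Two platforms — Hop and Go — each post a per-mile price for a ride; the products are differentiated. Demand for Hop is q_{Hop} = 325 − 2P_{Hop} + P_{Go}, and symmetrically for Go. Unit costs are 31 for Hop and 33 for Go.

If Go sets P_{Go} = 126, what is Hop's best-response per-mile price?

128.25

Hop's profit: π = (P_{Hop} − 31)(325 − 2P_{Hop} + P_{Go}).
∂π/∂P_{Hop} = 387 − 4P_{Hop} + P_{Go} = 0 ⇒ P_{Hop} = 96.75 + 0.25P_{Go}.
At P_{Go} = 126: P_{Hop} = 96.75 + 0.25·126 = 128.25.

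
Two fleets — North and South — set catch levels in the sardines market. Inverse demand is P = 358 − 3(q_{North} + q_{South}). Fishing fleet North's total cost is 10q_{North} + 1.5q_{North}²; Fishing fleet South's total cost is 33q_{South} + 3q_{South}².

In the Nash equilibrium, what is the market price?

Fishing fleet North's profit: π = q_{North}(358 − 3(q_{North} + q_{South})) − 10q_{North} − 1.5q_{North}².
∂π/∂q_{North} = 348 − 9q_{North} − 3q_{South} = 0, so q_{North} = 116/3 − (1/3)q_{South}.
For South: ∂π/∂q_{South} = 325 − 12q_{South} − 3q_{North} = 0 ⇒ q_{South} = 325/12 − 0.25q_{North}.
Plugging q_{South} into North's best response: q_{North} = 116/3 − (1/3)(325/12 − 0.25q_{North}) ⇒ (11/12)q_{North} = 1067/36, so q_{North} = 97/3.
Then q_{South} = 325/12 − 0.25·(97/3) = 19.
Equilibrium price: P = 358 − 3·(154/3) = 204.

204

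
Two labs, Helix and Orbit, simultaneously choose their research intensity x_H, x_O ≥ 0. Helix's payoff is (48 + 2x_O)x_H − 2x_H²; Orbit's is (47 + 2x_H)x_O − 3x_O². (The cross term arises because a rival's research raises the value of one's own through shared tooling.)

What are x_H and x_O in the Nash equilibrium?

19.1, 14.2

Expanding Helix's payoff: 48x_H + 2x_Ox_H − 2x_H².
∂π/∂x_H = 48 + 2x_O − 4x_H = 0, so x_H = 12 + 0.5x_O.
Likewise for Orbit: x_O = 47/6 + (1/3)x_H.
Plugging x_O into Helix's best response: x_H = 12 + 0.5(47/6 + (1/3)x_H) ⇒ (5/6)x_H = 191/12, so x_H = 19.1.
Then x_O = 47/6 + (1/3)·19.1 = 14.2.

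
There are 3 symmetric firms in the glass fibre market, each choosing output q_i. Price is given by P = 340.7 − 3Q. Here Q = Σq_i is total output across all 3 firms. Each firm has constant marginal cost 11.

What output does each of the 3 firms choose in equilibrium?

A representative firm's profit is π_i = q_i(340.7 − 3Q) − 11q_i, with Q = q_i + Σ_{j≠i} q_j.
First-order condition: 329.7 − 6q_i − 3Σ_{j≠i} q_j = 0.
Imposing symmetry (q_j = q for all j) turns Σ_{j≠i} q_j into 2q, so 329.7 = 12q and q = 27.475.

27.475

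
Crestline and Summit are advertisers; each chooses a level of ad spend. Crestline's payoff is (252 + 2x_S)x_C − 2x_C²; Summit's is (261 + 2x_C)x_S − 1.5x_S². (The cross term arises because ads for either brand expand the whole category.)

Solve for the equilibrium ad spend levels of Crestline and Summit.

Expanding Crestline's payoff: 252x_C + 2x_Sx_C − 2x_C².
∂π/∂x_C = 252 + 2x_S − 4x_C = 0, so x_C = 63 + 0.5x_S.
Likewise for Summit: x_S = 87 + (2/3)x_C.
Substituting the second reaction function into the first: x_C = 63 + 0.5(87 + (2/3)x_C), which gives (2/3)x_C = 106.5 ⇒ x_C = 159.75.
Then x_S = 87 + (2/3)·159.75 = 193.5.

159.75, 193.5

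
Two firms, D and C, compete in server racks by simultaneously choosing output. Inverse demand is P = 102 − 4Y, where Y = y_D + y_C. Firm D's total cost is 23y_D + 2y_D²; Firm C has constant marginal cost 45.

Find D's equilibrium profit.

Firm D's profit: π = y_D(102 − 4(y_D + y_C)) − 23y_D − 2y_D².
∂π/∂y_D = 79 − 12y_D − 4y_C = 0, so y_D = 79/12 − (1/3)y_C.
For C: ∂π/∂y_C = 57 − 8y_C − 4y_D = 0 ⇒ y_C = 7.125 − 0.5y_D.
Plugging y_C into D's best response: y_D = 79/12 − (1/3)(7.125 − 0.5y_D) ⇒ (5/6)y_D = 101/24, so y_D = 5.05.
Then y_C = 7.125 − 0.5·5.05 = 4.6.
Price P = 102 − 4·9.65 = 63.4.
D's profit: (63.4 − 23)·5.05 − 2(5.05)² = 153.015.

153.015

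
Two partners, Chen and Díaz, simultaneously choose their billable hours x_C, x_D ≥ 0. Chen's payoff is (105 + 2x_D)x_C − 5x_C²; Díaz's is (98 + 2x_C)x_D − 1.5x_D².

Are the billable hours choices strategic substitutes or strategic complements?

Expanding Chen's payoff: 105x_C + 2x_Dx_C − 5x_C².
∂π/∂x_C = 105 + 2x_D − 10x_C = 0, so x_C = 10.5 + 0.2x_D.
The best-response slope dx_C/dx_D = 0.2 > 0: the reaction function is upward-sloping, so the choices are strategic complements.

strategic complements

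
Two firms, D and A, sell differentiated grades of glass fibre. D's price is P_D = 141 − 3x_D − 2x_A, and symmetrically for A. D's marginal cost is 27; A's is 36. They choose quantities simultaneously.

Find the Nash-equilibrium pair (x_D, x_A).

14.8125, 12.5625

Firm D's profit: π = x_D(141 − 3x_D − 2x_A) − 27x_D.
∂π/∂x_D = 114 − 6x_D − 2x_A = 0 ⇒ x_D = 19 − (1/3)x_A.
Similarly x_A = 17.5 − (1/3)x_D.
Solving the two reaction functions simultaneously: (1 − (−1/3)(−1/3))x_D = 19 − (1/3)·17.5, so (8/9)x_D = 79/6 and x_D = 14.8125.
Then x_A = 17.5 − (1/3)·14.8125 = 12.5625.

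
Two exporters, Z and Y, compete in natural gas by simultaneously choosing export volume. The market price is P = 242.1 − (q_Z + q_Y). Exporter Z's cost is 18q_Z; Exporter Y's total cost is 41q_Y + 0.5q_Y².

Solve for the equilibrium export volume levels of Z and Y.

Exporter Z's profit: π = q_Z(242.1 − (q_Z + q_Y)) − 18q_Z.
∂π/∂q_Z = 224.1 − 2q_Z − q_Y = 0, so q_Z = 112.05 − 0.5q_Y.
For Y: ∂π/∂q_Y = 201.1 − 3q_Y − q_Z = 0 ⇒ q_Y = 2011/30 − (1/3)q_Z.
Substituting the second reaction function into the first: q_Z = 112.05 − 0.5(2011/30 − (1/3)q_Z), which gives (5/6)q_Z = 1178/15 ⇒ q_Z = 94.24.
Then q_Y = 2011/30 − (1/3)·94.24 = 35.62.

94.24, 35.62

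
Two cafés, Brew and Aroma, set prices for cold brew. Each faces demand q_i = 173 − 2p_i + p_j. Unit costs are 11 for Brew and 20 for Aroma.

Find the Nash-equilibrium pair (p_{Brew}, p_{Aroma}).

66.2, 69.8

Brew's profit: π = (p_{Brew} − 11)(173 − 2p_{Brew} + p_{Aroma}).
∂π/∂p_{Brew} = 195 − 4p_{Brew} + p_{Aroma} = 0 ⇒ p_{Brew} = 48.75 + 0.25p_{Aroma}.
Similarly p_{Aroma} = 53.25 + 0.25p_{Brew}.
Solving the two reaction functions simultaneously: (1 − (0.25)(0.25))p_{Brew} = 48.75 + 0.25·53.25, so 0.9375p_{Brew} = 62.0625 and p_{Brew} = 66.2.
Then p_{Aroma} = 53.25 + 0.25·66.2 = 69.8.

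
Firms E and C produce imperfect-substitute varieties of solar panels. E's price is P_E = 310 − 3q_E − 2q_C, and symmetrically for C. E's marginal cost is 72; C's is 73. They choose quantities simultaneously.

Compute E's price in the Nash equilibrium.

Firm E's profit: π = q_E(310 − 3q_E − 2q_C) − 72q_E.
∂π/∂q_E = 238 − 6q_E − 2q_C = 0 ⇒ q_E = 119/3 − (1/3)q_C.
Similarly q_C = 39.5 − (1/3)q_E.
Substituting the second reaction function into the first: q_E = 119/3 − (1/3)(39.5 − (1/3)q_E), which gives (8/9)q_E = 26.5 ⇒ q_E = 29.8125.
Then q_C = 39.5 − (1/3)·29.8125 = 29.5625.
P_E = 310 − 3·29.8125 − 2·29.5625 = 161.4375.

161.4375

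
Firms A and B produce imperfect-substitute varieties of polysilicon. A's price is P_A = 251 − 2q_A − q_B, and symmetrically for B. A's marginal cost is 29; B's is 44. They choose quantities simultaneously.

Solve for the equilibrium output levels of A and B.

Firm A's profit: π = q_A(251 − 2q_A − q_B) − 29q_A.
∂π/∂q_A = 222 − 4q_A − q_B = 0 ⇒ q_A = 55.5 − 0.25q_B.
Similarly q_B = 51.75 − 0.25q_A.
Solving the two reaction functions simultaneously: (1 − (−0.25)(−0.25))q_A = 55.5 − 0.25·51.75, so 0.9375q_A = 42.5625 and q_A = 45.4.
Then q_B = 51.75 − 0.25·45.4 = 40.4.

45.4, 40.4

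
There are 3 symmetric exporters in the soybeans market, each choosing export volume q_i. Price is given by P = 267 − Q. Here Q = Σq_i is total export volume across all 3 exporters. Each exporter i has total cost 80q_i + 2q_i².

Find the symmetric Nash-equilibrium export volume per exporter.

A representative exporter's profit is π_i = q_i(267 − Q) − 80q_i − 2q_i², with Q = q_i + Σ_{j≠i} q_j.
First-order condition: 187 − 6q_i − Σ_{j≠i} q_j = 0.
With identical exporters, set every q_j = q: then 187 − 6q − 2q = 0, i.e. q = 187/8 = 23.375.

23.375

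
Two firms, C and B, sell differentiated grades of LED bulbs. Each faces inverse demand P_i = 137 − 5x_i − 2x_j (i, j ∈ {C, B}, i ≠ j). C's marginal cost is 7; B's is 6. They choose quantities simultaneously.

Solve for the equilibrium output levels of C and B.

10.8125, 10.9375

Firm C's profit: π = x_C(137 − 5x_C − 2x_B) − 7x_C.
∂π/∂x_C = 130 − 10x_C − 2x_B = 0 ⇒ x_C = 13 − 0.2x_B.
Similarly x_B = 13.1 − 0.2x_C.
Substituting the second reaction function into the first: x_C = 13 − 0.2(13.1 − 0.2x_C), which gives 0.96x_C = 10.38 ⇒ x_C = 10.8125.
Then x_B = 13.1 − 0.2·10.8125 = 10.9375.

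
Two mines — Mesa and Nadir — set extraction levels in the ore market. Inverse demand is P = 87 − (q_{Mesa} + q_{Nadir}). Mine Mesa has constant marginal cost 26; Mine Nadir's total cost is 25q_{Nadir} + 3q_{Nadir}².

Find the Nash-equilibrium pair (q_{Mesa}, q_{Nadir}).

28.4, 4.2

Mine Mesa's profit: π = q_{Mesa}(87 − (q_{Mesa} + q_{Nadir})) − 26q_{Mesa}.
∂π/∂q_{Mesa} = 61 − 2q_{Mesa} − q_{Nadir} = 0, so q_{Mesa} = 30.5 − 0.5q_{Nadir}.
For Nadir: ∂π/∂q_{Nadir} = 62 − 8q_{Nadir} − q_{Mesa} = 0 ⇒ q_{Nadir} = 7.75 − 0.125q_{Mesa}.
Solving the two reaction functions simultaneously: (1 − (−0.5)(−0.125))q_{Mesa} = 30.5 − 0.5·7.75, so 0.9375q_{Mesa} = 26.625 and q_{Mesa} = 28.4.
Then q_{Nadir} = 7.75 − 0.125·28.4 = 4.2.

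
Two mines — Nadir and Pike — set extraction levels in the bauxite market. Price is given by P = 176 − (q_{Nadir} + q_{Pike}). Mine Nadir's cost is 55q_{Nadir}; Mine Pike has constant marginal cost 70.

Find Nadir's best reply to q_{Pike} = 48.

36.5

Mine Nadir's profit: π = q_{Nadir}(176 − (q_{Nadir} + q_{Pike})) − 55q_{Nadir}.
∂π/∂q_{Nadir} = 121 − 2q_{Nadir} − q_{Pike} = 0, so q_{Nadir} = 60.5 − 0.5q_{Pike}.
At q_{Pike} = 48: q_{Nadir} = 60.5 − 0.5·48 = 36.5.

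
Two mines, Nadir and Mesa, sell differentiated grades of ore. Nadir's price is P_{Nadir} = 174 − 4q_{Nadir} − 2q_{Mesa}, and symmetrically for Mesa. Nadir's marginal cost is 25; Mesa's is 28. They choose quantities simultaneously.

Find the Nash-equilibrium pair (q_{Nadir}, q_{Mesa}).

Mine Nadir's profit: π = q_{Nadir}(174 − 4q_{Nadir} − 2q_{Mesa}) − 25q_{Nadir}.
∂π/∂q_{Nadir} = 149 − 8q_{Nadir} − 2q_{Mesa} = 0 ⇒ q_{Nadir} = 18.625 − 0.25q_{Mesa}.
Similarly q_{Mesa} = 18.25 − 0.25q_{Nadir}.
Substituting the second reaction function into the first: q_{Nadir} = 18.625 − 0.25(18.25 − 0.25q_{Nadir}), which gives 0.9375q_{Nadir} = 14.0625 ⇒ q_{Nadir} = 15.
Then q_{Mesa} = 18.25 − 0.25·15 = 14.5.

15, 14.5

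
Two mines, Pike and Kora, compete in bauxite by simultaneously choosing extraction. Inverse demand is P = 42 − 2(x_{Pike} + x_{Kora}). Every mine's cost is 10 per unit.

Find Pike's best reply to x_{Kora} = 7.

4.5

Mine Pike's profit: π = x_{Pike}(42 − 2(x_{Pike} + x_{Kora})) − 10x_{Pike}.
∂π/∂x_{Pike} = 32 − 4x_{Pike} − 2x_{Kora} = 0, so x_{Pike} = 8 − 0.5x_{Kora}.
At x_{Kora} = 7: x_{Pike} = 8 − 0.5·7 = 4.5.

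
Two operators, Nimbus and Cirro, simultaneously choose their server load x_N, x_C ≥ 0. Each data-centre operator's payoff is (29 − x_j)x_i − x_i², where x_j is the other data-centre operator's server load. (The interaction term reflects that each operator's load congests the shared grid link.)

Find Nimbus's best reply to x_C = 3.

Nimbus's payoff is (29 − x_C)x_N − x_N².
∂π/∂x_N = 29 − x_C − 2x_N = 0, so x_N = 14.5 − 0.5x_C.
At x_C = 3: x_N = 14.5 − 0.5·3 = 13.

13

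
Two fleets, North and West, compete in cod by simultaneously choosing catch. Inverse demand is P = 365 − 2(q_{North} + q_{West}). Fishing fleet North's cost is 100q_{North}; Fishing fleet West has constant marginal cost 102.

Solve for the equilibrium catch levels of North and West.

Fishing fleet North's profit: π = q_{North}(365 − 2(q_{North} + q_{West})) − 100q_{North}.
∂π/∂q_{North} = 265 − 4q_{North} − 2q_{West} = 0, so q_{North} = 66.25 − 0.5q_{West}.
By the same steps for West: q_{West} = 65.75 − 0.5q_{North}.
Substituting the second reaction function into the first: q_{North} = 66.25 − 0.5(65.75 − 0.5q_{North}), which gives 0.75q_{North} = 33.375 ⇒ q_{North} = 44.5.
Then q_{West} = 65.75 − 0.5·44.5 = 43.5.

44.5, 43.5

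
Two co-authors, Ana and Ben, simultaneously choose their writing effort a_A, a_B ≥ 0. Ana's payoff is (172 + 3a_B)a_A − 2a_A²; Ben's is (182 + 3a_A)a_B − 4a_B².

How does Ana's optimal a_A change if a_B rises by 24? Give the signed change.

Expanding Ana's payoff: 172a_A + 3a_Ba_A − 2a_A².
∂π/∂a_A = 172 + 3a_B − 4a_A = 0, so a_A = 43 + 0.75a_B.
The reaction-function slope is 0.75, so a 24-unit rise in a_B moves a_A by 0.75 × 24 = 18. Ana's best response rises — the actions are strategic complements.

18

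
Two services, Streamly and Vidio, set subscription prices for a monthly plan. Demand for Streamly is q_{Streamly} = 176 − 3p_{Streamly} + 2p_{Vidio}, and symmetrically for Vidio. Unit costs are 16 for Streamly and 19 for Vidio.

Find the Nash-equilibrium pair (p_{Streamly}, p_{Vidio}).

Streamly's profit: π = (p_{Streamly} − 16)(176 − 3p_{Streamly} + 2p_{Vidio}).
∂π/∂p_{Streamly} = 224 − 6p_{Streamly} + 2p_{Vidio} = 0 ⇒ p_{Streamly} = 112/3 + (1/3)p_{Vidio}.
Similarly p_{Vidio} = 233/6 + (1/3)p_{Streamly}.
Plugging p_{Vidio} into Streamly's best response: p_{Streamly} = 112/3 + (1/3)(233/6 + (1/3)p_{Streamly}) ⇒ (8/9)p_{Streamly} = 905/18, so p_{Streamly} = 56.5625.
Then p_{Vidio} = 233/6 + (1/3)·56.5625 = 57.6875.

56.5625, 57.6875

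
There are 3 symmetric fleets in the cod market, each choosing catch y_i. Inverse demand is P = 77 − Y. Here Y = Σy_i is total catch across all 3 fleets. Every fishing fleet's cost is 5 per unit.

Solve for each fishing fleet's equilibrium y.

18

A representative fishing fleet's profit is π_i = y_i(77 − Y) − 5y_i, with Y = y_i + Σ_{j≠i} y_j.
First-order condition: 72 − 2y_i − Σ_{j≠i} y_j = 0.
With identical fishing fleets, set every y_j = y: then 72 − 2y − 2y = 0, i.e. y = 72/4 = 18.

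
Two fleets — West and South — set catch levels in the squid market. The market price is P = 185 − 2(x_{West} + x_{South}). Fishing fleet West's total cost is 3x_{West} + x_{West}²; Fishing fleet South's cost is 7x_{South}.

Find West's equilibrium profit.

1037.88

Fishing fleet West's profit: π = x_{West}(185 − 2(x_{West} + x_{South})) − 3x_{West} − x_{West}².
∂π/∂x_{West} = 182 − 6x_{West} − 2x_{South} = 0, so x_{West} = 91/3 − (1/3)x_{South}.
For South: ∂π/∂x_{South} = 178 − 4x_{South} − 2x_{West} = 0 ⇒ x_{South} = 44.5 − 0.5x_{West}.
Plugging x_{South} into West's best response: x_{West} = 91/3 − (1/3)(44.5 − 0.5x_{West}) ⇒ (5/6)x_{West} = 15.5, so x_{West} = 18.6.
Then x_{South} = 44.5 − 0.5·18.6 = 35.2.
Price P = 185 − 2·53.8 = 77.4.
West's profit: (77.4 − 3)·18.6 − (18.6)² = 1037.88.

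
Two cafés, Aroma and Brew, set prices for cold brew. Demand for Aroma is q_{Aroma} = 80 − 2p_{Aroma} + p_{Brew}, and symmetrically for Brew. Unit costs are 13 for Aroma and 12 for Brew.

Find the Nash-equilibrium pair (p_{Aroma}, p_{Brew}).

35.2, 34.8

Aroma's profit: π = (p_{Aroma} − 13)(80 − 2p_{Aroma} + p_{Brew}).
∂π/∂p_{Aroma} = 106 − 4p_{Aroma} + p_{Brew} = 0 ⇒ p_{Aroma} = 26.5 + 0.25p_{Brew}.
Similarly p_{Brew} = 26 + 0.25p_{Aroma}.
Solving the two reaction functions simultaneously: (1 − (0.25)(0.25))p_{Aroma} = 26.5 + 0.25·26, so 0.9375p_{Aroma} = 33 and p_{Aroma} = 35.2.
Then p_{Brew} = 26 + 0.25·35.2 = 34.8.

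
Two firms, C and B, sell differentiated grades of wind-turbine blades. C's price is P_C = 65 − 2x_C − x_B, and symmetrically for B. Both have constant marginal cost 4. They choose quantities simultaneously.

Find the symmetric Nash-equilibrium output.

Firm C's profit: π = x_C(65 − 2x_C − x_B) − 4x_C.
∂π/∂x_C = 61 − 4x_C − x_B = 0 ⇒ x_C = 15.25 − 0.25x_B.
By symmetry x_B = x_C; substituting into the reaction function, 1.25x_C = 15.25 and x_C = 12.2.

12.2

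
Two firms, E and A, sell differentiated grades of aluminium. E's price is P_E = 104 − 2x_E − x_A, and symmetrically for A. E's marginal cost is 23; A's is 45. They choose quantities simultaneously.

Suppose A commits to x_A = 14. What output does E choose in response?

16.75

Firm E's profit: π = x_E(104 − 2x_E − x_A) − 23x_E.
∂π/∂x_E = 81 − 4x_E − x_A = 0 ⇒ x_E = 20.25 − 0.25x_A.
At x_A = 14: x_E = 20.25 − 0.25·14 = 16.75.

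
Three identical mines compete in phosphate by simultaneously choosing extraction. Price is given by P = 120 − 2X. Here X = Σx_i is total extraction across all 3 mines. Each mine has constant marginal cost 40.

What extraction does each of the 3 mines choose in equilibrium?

A representative mine's profit is π_i = x_i(120 − 2X) − 40x_i, with X = x_i + Σ_{j≠i} x_j.
First-order condition: 80 − 4x_i − 2Σ_{j≠i} x_j = 0.
Imposing symmetry (x_j = x for all j) turns Σ_{j≠i} x_j into 2x, so 80 = 8x and x = 10.

10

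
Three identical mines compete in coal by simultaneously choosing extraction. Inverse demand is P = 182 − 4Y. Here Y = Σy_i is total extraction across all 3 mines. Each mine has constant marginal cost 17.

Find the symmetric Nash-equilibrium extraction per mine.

A representative mine's profit is π_i = y_i(182 − 4Y) − 17y_i, with Y = y_i + Σ_{j≠i} y_j.
First-order condition: 165 − 8y_i − 4Σ_{j≠i} y_j = 0.
In a symmetric equilibrium every mine chooses the same y, so Σ_{j≠i} y_j = 2y. The condition becomes 165 − 16y = 0, giving y = 165/16 = 10.3125.

10.3125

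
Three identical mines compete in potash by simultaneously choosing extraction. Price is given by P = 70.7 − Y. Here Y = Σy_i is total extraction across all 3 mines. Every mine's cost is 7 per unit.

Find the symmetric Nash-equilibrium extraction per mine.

15.925

A representative mine's profit is π_i = y_i(70.7 − Y) − 7y_i, with Y = y_i + Σ_{j≠i} y_j.
First-order condition: 63.7 − 2y_i − Σ_{j≠i} y_j = 0.
With identical mines, set every y_j = y: then 63.7 − 2y − 2y = 0, i.e. y = 63.7/4 = 15.925.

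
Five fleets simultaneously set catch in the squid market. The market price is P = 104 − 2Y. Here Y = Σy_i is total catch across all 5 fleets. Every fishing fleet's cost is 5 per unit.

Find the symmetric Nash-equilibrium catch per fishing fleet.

A representative fishing fleet's profit is π_i = y_i(104 − 2Y) − 5y_i, with Y = y_i + Σ_{j≠i} y_j.
First-order condition: 99 − 4y_i − 2Σ_{j≠i} y_j = 0.
With identical fishing fleets, set every y_j = y: then 99 − 4y − 8y = 0, i.e. y = 99/12 = 8.25.

8.25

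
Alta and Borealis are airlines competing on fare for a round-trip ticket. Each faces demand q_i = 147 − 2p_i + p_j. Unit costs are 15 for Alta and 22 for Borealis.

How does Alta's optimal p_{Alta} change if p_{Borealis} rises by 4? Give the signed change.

Alta's profit: π = (p_{Alta} − 15)(147 − 2p_{Alta} + p_{Borealis}).
∂π/∂p_{Alta} = 177 − 4p_{Alta} + p_{Borealis} = 0 ⇒ p_{Alta} = 44.25 + 0.25p_{Borealis}.
The reaction-function slope is 0.25, so a 4-unit rise in p_{Borealis} moves p_{Alta} by 0.25 × 4 = 1. Alta's best response rises — the actions are strategic complements.

1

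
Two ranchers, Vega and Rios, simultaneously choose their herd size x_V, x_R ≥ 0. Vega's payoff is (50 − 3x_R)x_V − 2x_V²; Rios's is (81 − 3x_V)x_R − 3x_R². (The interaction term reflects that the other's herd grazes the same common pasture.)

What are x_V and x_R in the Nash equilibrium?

Expanding Vega's payoff: 50x_V − 3x_Rx_V − 2x_V².
∂π/∂x_V = 50 − 3x_R − 4x_V = 0, so x_V = 12.5 − 0.75x_R.
Likewise for Rios: x_R = 13.5 − 0.5x_V.
Plugging x_R into Vega's best response: x_V = 12.5 − 0.75(13.5 − 0.5x_V) ⇒ 0.625x_V = 2.375, so x_V = 3.8.
Then x_R = 13.5 − 0.5·3.8 = 11.6.

3.8, 11.6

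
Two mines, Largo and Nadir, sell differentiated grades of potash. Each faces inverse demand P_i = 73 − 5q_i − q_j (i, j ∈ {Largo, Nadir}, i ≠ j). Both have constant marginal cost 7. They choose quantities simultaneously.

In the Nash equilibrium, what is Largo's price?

Mine Largo's profit: π = q_{Largo}(73 − 5q_{Largo} − q_{Nadir}) − 7q_{Largo}.
∂π/∂q_{Largo} = 66 − 10q_{Largo} − q_{Nadir} = 0 ⇒ q_{Largo} = 6.6 − 0.1q_{Nadir}.
The game is symmetric, so in equilibrium q_{Nadir} = q_{Largo}: the reaction function gives 1.1q_{Largo} = 6.6, hence q_{Largo} = 6.
P_{Largo} = 73 − 5·6 − 6 = 37.

37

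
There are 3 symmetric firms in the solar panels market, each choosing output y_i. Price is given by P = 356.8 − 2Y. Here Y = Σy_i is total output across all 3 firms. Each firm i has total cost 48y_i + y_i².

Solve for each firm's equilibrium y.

30.88

A representative firm's profit is π_i = y_i(356.8 − 2Y) − 48y_i − y_i², with Y = y_i + Σ_{j≠i} y_j.
First-order condition: 308.8 − 6y_i − 2Σ_{j≠i} y_j = 0.
Imposing symmetry (y_j = y for all j) turns Σ_{j≠i} y_j into 2y, so 308.8 = 10y and y = 30.88.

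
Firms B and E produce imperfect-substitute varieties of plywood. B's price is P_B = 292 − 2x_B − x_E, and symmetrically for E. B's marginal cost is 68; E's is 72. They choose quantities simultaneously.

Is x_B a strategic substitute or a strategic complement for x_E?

Firm B's profit: π = x_B(292 − 2x_B − x_E) − 68x_B.
∂π/∂x_B = 224 − 4x_B − x_E = 0 ⇒ x_B = 56 − 0.25x_E.
The best-response slope dx_B/dx_E = −0.25 < 0: the reaction function is downward-sloping, so the choices are strategic substitutes.

strategic substitutes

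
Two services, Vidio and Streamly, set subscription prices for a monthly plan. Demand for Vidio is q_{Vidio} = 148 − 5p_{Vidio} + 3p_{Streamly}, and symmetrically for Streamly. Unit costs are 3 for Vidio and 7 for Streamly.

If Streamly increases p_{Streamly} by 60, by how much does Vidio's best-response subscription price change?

18

Vidio's profit: π = (p_{Vidio} − 3)(148 − 5p_{Vidio} + 3p_{Streamly}).
∂π/∂p_{Vidio} = 163 − 10p_{Vidio} + 3p_{Streamly} = 0 ⇒ p_{Vidio} = 16.3 + 0.3p_{Streamly}.
The reaction-function slope is 0.3, so a 60-unit rise in p_{Streamly} moves p_{Vidio} by 0.3 × 60 = 18. Vidio's best response rises — the actions are strategic complements.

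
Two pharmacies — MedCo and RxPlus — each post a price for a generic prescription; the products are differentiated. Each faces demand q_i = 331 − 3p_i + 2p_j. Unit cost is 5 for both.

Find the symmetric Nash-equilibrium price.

86.5

MedCo's profit: π = (p_{MedCo} − 5)(331 − 3p_{MedCo} + 2p_{RxPlus}).
∂π/∂p_{MedCo} = 346 − 6p_{MedCo} + 2p_{RxPlus} = 0 ⇒ p_{MedCo} = 173/3 + (1/3)p_{RxPlus}.
Setting p_{MedCo} = p_{RxPlus} in the reaction function: p_{MedCo} = 173/3 + (1/3)p_{MedCo}, so p_{MedCo} = (173/3) / (2/3) = 86.5.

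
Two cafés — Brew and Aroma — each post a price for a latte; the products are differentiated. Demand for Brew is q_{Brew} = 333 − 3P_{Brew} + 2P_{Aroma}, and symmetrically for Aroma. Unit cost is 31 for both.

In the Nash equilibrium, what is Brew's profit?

17100.75

Brew's profit: π = (P_{Brew} − 31)(333 − 3P_{Brew} + 2P_{Aroma}).
∂π/∂P_{Brew} = 426 − 6P_{Brew} + 2P_{Aroma} = 0 ⇒ P_{Brew} = 71 + (1/3)P_{Aroma}.
By symmetry P_{Aroma} = P_{Brew}; substituting into the reaction function, (2/3)P_{Brew} = 71 and P_{Brew} = 106.5.
q_{Brew} = 333 − 3·106.5 + 2·106.5 = 226.5.
Profit = (106.5 − 31)·226.5 = 17100.75.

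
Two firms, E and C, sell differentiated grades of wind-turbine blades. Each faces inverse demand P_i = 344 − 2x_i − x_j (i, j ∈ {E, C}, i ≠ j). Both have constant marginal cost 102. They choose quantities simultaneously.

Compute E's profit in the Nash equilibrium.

4685.12

Firm E's profit: π = x_E(344 − 2x_E − x_C) − 102x_E.
∂π/∂x_E = 242 − 4x_E − x_C = 0 ⇒ x_E = 60.5 − 0.25x_C.
By symmetry x_C = x_E; substituting into the reaction function, 1.25x_E = 60.5 and x_E = 48.4.
P_E = 344 − 2·48.4 − 48.4 = 198.8.
Profit = (198.8 − 102)·48.4 = 4685.12.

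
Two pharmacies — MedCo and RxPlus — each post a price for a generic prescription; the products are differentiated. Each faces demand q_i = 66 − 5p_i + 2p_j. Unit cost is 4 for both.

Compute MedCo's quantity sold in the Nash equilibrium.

MedCo's profit: π = (p_{MedCo} − 4)(66 − 5p_{MedCo} + 2p_{RxPlus}).
∂π/∂p_{MedCo} = 86 − 10p_{MedCo} + 2p_{RxPlus} = 0 ⇒ p_{MedCo} = 8.6 + 0.2p_{RxPlus}.
By symmetry p_{RxPlus} = p_{MedCo}; substituting into the reaction function, 0.8p_{MedCo} = 8.6 and p_{MedCo} = 10.75.
q_{MedCo} = 66 − 5·10.75 + 2·10.75 = 33.75.

33.75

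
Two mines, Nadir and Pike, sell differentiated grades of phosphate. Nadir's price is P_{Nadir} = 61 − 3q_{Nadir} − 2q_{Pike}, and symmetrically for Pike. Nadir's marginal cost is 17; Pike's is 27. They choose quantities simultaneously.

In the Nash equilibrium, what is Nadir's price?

Mine Nadir's profit: π = q_{Nadir}(61 − 3q_{Nadir} − 2q_{Pike}) − 17q_{Nadir}.
∂π/∂q_{Nadir} = 44 − 6q_{Nadir} − 2q_{Pike} = 0 ⇒ q_{Nadir} = 22/3 − (1/3)q_{Pike}.
Similarly q_{Pike} = 17/3 − (1/3)q_{Nadir}.
Plugging q_{Pike} into Nadir's best response: q_{Nadir} = 22/3 − (1/3)(17/3 − (1/3)q_{Nadir}) ⇒ (8/9)q_{Nadir} = 49/9, so q_{Nadir} = 6.125.
Then q_{Pike} = 17/3 − (1/3)·6.125 = 3.625.
P_{Nadir} = 61 − 3·6.125 − 2·3.625 = 35.375.

35.375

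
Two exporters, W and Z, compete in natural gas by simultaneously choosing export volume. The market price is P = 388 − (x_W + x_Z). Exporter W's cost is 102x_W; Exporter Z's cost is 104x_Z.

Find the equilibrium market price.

Exporter W's profit: π = x_W(388 − (x_W + x_Z)) − 102x_W.
∂π/∂x_W = 286 − 2x_W − x_Z = 0, so x_W = 143 − 0.5x_Z.
By the same steps for Z: x_Z = 142 − 0.5x_W.
Substituting the second reaction function into the first: x_W = 143 − 0.5(142 − 0.5x_W), which gives 0.75x_W = 72 ⇒ x_W = 96.
Then x_Z = 142 − 0.5·96 = 94.
Equilibrium price: P = 388 − 190 = 198.

198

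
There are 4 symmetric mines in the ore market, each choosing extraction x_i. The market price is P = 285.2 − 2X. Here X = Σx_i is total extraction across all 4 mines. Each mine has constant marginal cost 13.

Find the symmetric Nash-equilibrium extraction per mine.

27.22

A representative mine's profit is π_i = x_i(285.2 − 2X) − 13x_i, with X = x_i + Σ_{j≠i} x_j.
First-order condition: 272.2 − 4x_i − 2Σ_{j≠i} x_j = 0.
With identical mines, set every x_j = x: then 272.2 − 4x − 6x = 0, i.e. x = 272.2/10 = 27.22.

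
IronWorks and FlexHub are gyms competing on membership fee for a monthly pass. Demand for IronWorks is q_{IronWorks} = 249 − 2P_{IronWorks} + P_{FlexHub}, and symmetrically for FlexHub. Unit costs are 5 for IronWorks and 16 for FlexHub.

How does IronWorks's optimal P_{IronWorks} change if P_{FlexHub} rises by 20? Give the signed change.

IronWorks's profit: π = (P_{IronWorks} − 5)(249 − 2P_{IronWorks} + P_{FlexHub}).
∂π/∂P_{IronWorks} = 259 − 4P_{IronWorks} + P_{FlexHub} = 0 ⇒ P_{IronWorks} = 64.75 + 0.25P_{FlexHub}.
The reaction-function slope is 0.25, so a 20-unit rise in P_{FlexHub} moves P_{IronWorks} by 0.25 × 20 = 5. IronWorks's best response rises — the actions are strategic complements.

5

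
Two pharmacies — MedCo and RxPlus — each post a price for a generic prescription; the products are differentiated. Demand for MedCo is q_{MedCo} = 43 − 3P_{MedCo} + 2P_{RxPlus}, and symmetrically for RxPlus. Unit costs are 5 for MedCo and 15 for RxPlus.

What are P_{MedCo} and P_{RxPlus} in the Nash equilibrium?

16.375, 20.125

MedCo's profit: π = (P_{MedCo} − 5)(43 − 3P_{MedCo} + 2P_{RxPlus}).
∂π/∂P_{MedCo} = 58 − 6P_{MedCo} + 2P_{RxPlus} = 0 ⇒ P_{MedCo} = 29/3 + (1/3)P_{RxPlus}.
Similarly P_{RxPlus} = 44/3 + (1/3)P_{MedCo}.
Plugging P_{RxPlus} into MedCo's best response: P_{MedCo} = 29/3 + (1/3)(44/3 + (1/3)P_{MedCo}) ⇒ (8/9)P_{MedCo} = 131/9, so P_{MedCo} = 16.375.
Then P_{RxPlus} = 44/3 + (1/3)·16.375 = 20.125.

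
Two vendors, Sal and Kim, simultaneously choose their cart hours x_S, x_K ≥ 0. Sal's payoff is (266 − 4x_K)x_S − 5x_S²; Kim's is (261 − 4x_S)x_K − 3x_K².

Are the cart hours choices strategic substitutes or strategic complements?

Expanding Sal's payoff: 266x_S − 4x_Kx_S − 5x_S².
∂π/∂x_S = 266 − 4x_K − 10x_S = 0, so x_S = 26.6 − 0.4x_K.
The best-response slope dx_S/dx_K = −0.4 < 0: the reaction function is downward-sloping, so the choices are strategic substitutes.

strategic substitutes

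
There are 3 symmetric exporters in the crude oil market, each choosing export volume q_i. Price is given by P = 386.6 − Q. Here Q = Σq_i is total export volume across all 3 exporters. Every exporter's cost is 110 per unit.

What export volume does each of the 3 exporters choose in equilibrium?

A representative exporter's profit is π_i = q_i(386.6 − Q) − 110q_i, with Q = q_i + Σ_{j≠i} q_j.
First-order condition: 276.6 − 2q_i − Σ_{j≠i} q_j = 0.
In a symmetric equilibrium every exporter chooses the same q, so Σ_{j≠i} q_j = 2q. The condition becomes 276.6 − 4q = 0, giving q = 276.6/4 = 69.15.

69.15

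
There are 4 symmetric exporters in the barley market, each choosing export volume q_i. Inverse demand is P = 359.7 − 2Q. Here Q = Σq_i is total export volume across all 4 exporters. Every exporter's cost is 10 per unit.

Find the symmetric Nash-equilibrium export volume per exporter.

A representative exporter's profit is π_i = q_i(359.7 − 2Q) − 10q_i, with Q = q_i + Σ_{j≠i} q_j.
First-order condition: 349.7 − 4q_i − 2Σ_{j≠i} q_j = 0.
In a symmetric equilibrium every exporter chooses the same q, so Σ_{j≠i} q_j = 3q. The condition becomes 349.7 − 10q = 0, giving q = 349.7/10 = 34.97.

34.97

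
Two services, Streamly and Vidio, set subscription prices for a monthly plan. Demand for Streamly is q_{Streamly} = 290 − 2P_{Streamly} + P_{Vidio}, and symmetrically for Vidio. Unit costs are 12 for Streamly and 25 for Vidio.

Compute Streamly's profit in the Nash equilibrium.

17822.72

Streamly's profit: π = (P_{Streamly} − 12)(290 − 2P_{Streamly} + P_{Vidio}).
∂π/∂P_{Streamly} = 314 − 4P_{Streamly} + P_{Vidio} = 0 ⇒ P_{Streamly} = 78.5 + 0.25P_{Vidio}.
Similarly P_{Vidio} = 85 + 0.25P_{Streamly}.
Solving the two reaction functions simultaneously: (1 − (0.25)(0.25))P_{Streamly} = 78.5 + 0.25·85, so 0.9375P_{Streamly} = 99.75 and P_{Streamly} = 106.4.
Then P_{Vidio} = 85 + 0.25·106.4 = 111.6.
q_{Streamly} = 290 − 2·106.4 + 111.6 = 188.8.
Profit = (106.4 − 12)·188.8 = 17822.72.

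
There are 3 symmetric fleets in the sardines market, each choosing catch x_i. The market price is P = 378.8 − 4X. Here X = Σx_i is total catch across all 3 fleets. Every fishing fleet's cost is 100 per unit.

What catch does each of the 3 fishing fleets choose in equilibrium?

A representative fishing fleet's profit is π_i = x_i(378.8 − 4X) − 100x_i, with X = x_i + Σ_{j≠i} x_j.
First-order condition: 278.8 − 8x_i − 4Σ_{j≠i} x_j = 0.
With identical fishing fleets, set every x_j = x: then 278.8 − 8x − 8x = 0, i.e. x = 278.8/16 = 17.425.

17.425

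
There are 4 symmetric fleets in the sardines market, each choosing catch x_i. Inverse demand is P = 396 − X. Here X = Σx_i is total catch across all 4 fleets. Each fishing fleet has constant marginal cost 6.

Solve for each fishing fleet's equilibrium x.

78

A representative fishing fleet's profit is π_i = x_i(396 − X) − 6x_i, with X = x_i + Σ_{j≠i} x_j.
First-order condition: 390 − 2x_i − Σ_{j≠i} x_j = 0.
With identical fishing fleets, set every x_j = x: then 390 − 2x − 3x = 0, i.e. x = 390/5 = 78.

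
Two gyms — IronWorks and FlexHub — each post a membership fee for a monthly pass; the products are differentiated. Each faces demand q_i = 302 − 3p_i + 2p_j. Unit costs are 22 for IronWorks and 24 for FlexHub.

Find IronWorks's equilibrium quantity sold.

211.125

IronWorks's profit: π = (p_{IronWorks} − 22)(302 − 3p_{IronWorks} + 2p_{FlexHub}).
∂π/∂p_{IronWorks} = 368 − 6p_{IronWorks} + 2p_{FlexHub} = 0 ⇒ p_{IronWorks} = 184/3 + (1/3)p_{FlexHub}.
Similarly p_{FlexHub} = 187/3 + (1/3)p_{IronWorks}.
Substituting the second reaction function into the first: p_{IronWorks} = 184/3 + (1/3)(187/3 + (1/3)p_{IronWorks}), which gives (8/9)p_{IronWorks} = 739/9 ⇒ p_{IronWorks} = 92.375.
Then p_{FlexHub} = 187/3 + (1/3)·92.375 = 93.125.
q_{IronWorks} = 302 − 3·92.375 + 2·93.125 = 211.125.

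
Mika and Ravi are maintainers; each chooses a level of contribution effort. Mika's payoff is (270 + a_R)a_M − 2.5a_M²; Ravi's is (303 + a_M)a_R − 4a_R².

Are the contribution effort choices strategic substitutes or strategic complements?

strategic complements

Expanding Mika's payoff: 270a_M + a_Ra_M − 2.5a_M².
∂π/∂a_M = 270 + a_R − 5a_M = 0, so a_M = 54 + 0.2a_R.
The best-response slope da_M/da_R = 0.2 > 0: the reaction function is upward-sloping, so the choices are strategic complements.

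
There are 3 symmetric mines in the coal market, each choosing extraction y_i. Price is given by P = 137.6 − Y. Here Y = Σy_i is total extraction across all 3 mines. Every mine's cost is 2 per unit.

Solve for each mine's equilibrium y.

33.9

A representative mine's profit is π_i = y_i(137.6 − Y) − 2y_i, with Y = y_i + Σ_{j≠i} y_j.
First-order condition: 135.6 − 2y_i − Σ_{j≠i} y_j = 0.
In a symmetric equilibrium every mine chooses the same y, so Σ_{j≠i} y_j = 2y. The condition becomes 135.6 − 4y = 0, giving y = 135.6/4 = 33.9.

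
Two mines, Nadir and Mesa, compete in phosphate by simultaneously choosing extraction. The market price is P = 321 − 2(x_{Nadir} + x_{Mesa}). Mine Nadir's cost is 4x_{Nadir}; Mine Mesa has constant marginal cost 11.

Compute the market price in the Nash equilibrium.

Mine Nadir's profit: π = x_{Nadir}(321 − 2(x_{Nadir} + x_{Mesa})) − 4x_{Nadir}.
∂π/∂x_{Nadir} = 317 − 4x_{Nadir} − 2x_{Mesa} = 0, so x_{Nadir} = 79.25 − 0.5x_{Mesa}.
By the same steps for Mesa: x_{Mesa} = 77.5 − 0.5x_{Nadir}.
Substituting the second reaction function into the first: x_{Nadir} = 79.25 − 0.5(77.5 − 0.5x_{Nadir}), which gives 0.75x_{Nadir} = 40.5 ⇒ x_{Nadir} = 54.
Then x_{Mesa} = 77.5 − 0.5·54 = 50.5.
Equilibrium price: P = 321 − 2·104.5 = 112.

112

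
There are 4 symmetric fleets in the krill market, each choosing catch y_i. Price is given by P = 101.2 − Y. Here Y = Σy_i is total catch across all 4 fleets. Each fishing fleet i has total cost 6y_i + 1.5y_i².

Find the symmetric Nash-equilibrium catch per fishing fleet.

11.9

A representative fishing fleet's profit is π_i = y_i(101.2 − Y) − 6y_i − 1.5y_i², with Y = y_i + Σ_{j≠i} y_j.
First-order condition: 95.2 − 5y_i − Σ_{j≠i} y_j = 0.
With identical fishing fleets, set every y_j = y: then 95.2 − 5y − 3y = 0, i.e. y = 95.2/8 = 11.9.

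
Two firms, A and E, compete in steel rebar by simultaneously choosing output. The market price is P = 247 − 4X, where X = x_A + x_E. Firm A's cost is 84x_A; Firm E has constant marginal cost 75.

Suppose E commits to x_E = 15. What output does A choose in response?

Firm A's profit: π = x_A(247 − 4(x_A + x_E)) − 84x_A.
∂π/∂x_A = 163 − 8x_A − 4x_E = 0, so x_A = 20.375 − 0.5x_E.
At x_E = 15: x_A = 20.375 − 0.5·15 = 12.875.

12.875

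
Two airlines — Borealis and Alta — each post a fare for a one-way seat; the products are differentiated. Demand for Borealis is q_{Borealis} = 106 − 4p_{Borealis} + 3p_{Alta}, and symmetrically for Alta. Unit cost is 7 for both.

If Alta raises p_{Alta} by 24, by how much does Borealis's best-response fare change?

Borealis's profit: π = (p_{Borealis} − 7)(106 − 4p_{Borealis} + 3p_{Alta}).
∂π/∂p_{Borealis} = 134 − 8p_{Borealis} + 3p_{Alta} = 0 ⇒ p_{Borealis} = 16.75 + 0.375p_{Alta}.
The reaction-function slope is 0.375, so a 24-unit rise in p_{Alta} moves p_{Borealis} by 0.375 × 24 = 9. Borealis's best response rises — the actions are strategic complements.

9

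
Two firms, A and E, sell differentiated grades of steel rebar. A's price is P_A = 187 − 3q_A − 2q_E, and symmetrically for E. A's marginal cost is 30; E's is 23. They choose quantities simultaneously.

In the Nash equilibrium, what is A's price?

87.5625

Firm A's profit: π = q_A(187 − 3q_A − 2q_E) − 30q_A.
∂π/∂q_A = 157 − 6q_A − 2q_E = 0 ⇒ q_A = 157/6 − (1/3)q_E.
Similarly q_E = 82/3 − (1/3)q_A.
Plugging q_E into A's best response: q_A = 157/6 − (1/3)(82/3 − (1/3)q_A) ⇒ (8/9)q_A = 307/18, so q_A = 19.1875.
Then q_E = 82/3 − (1/3)·19.1875 = 20.9375.
P_A = 187 − 3·19.1875 − 2·20.9375 = 87.5625.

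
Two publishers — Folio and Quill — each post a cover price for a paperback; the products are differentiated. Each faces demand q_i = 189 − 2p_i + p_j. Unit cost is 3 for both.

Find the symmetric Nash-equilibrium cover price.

Folio's profit: π = (p_{Folio} − 3)(189 − 2p_{Folio} + p_{Quill}).
∂π/∂p_{Folio} = 195 − 4p_{Folio} + p_{Quill} = 0 ⇒ p_{Folio} = 48.75 + 0.25p_{Quill}.
By symmetry p_{Quill} = p_{Folio}; substituting into the reaction function, 0.75p_{Folio} = 48.75 and p_{Folio} = 65.

65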